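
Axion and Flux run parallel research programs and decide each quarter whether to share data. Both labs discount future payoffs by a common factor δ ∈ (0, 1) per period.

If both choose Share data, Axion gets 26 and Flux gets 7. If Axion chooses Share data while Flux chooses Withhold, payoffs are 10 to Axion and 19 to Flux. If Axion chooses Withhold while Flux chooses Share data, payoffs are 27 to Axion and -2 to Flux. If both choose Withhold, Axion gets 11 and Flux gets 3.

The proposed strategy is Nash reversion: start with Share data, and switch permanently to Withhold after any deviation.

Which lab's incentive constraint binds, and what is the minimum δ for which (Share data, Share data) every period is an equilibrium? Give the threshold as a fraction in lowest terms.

Axion: cooperation gives 26 each period; deviation gives 27 once then 11 forever.
  26/(1−δ) ≥ 27 + 11δ/(1−δ) ⇒ δ ≥ 1/16.
Flux: cooperation gives 7 each period; deviation gives 19 once then 3 forever.
  δ ≥ 12/16 = 3/4.
Both must hold, so the binding constraint is Flux's: δ ≥ 3/4.

Flux; δ ≥ 3/4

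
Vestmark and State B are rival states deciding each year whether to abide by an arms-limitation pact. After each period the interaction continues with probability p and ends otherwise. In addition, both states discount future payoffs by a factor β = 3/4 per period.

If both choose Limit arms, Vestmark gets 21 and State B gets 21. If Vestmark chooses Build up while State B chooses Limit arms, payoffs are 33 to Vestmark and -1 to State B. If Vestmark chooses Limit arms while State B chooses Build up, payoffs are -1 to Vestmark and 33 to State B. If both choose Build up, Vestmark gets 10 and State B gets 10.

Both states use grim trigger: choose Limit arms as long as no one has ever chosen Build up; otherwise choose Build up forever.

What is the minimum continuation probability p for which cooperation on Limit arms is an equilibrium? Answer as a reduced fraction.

Expected continuation weight on next period's payoff is β·p = 3/4·p, which plays the role of the discount factor.
Cooperation requires 3/4·p ≥ (33−21)/(33−10) = 12/23, hence p ≥ 16/23.

16/23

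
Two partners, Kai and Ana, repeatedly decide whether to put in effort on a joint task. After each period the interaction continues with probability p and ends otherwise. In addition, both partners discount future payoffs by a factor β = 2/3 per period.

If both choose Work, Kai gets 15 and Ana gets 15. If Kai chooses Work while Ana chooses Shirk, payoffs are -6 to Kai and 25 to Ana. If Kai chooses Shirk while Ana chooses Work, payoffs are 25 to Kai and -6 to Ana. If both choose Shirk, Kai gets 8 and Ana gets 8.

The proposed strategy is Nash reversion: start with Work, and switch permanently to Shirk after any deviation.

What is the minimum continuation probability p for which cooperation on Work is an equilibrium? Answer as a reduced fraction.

15/17

With continuation probability p and discount β, the effective per-period discount factor is βp.
Grim-trigger IC: βp ≥ (25−15)/(25−8) = 10/17.
So p ≥ (10/17)/(2/3) = 15/17.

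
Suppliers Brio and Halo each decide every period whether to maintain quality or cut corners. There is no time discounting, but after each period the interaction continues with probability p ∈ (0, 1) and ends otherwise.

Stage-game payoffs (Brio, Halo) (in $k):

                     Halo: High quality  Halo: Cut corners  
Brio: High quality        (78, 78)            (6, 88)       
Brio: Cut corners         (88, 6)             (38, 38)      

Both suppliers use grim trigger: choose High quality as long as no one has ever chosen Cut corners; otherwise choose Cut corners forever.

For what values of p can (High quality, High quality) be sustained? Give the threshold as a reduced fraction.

Expected cooperation value is 78 + p·78 + p²·78 + … = 78/(1−p); deviation gives 88 + p·38/(1−p).
78 ≥ 88(1−p) + 38p ⇒ 50p ≥ 10 ⇒ p ≥ 10/50 = 1/5.

1/5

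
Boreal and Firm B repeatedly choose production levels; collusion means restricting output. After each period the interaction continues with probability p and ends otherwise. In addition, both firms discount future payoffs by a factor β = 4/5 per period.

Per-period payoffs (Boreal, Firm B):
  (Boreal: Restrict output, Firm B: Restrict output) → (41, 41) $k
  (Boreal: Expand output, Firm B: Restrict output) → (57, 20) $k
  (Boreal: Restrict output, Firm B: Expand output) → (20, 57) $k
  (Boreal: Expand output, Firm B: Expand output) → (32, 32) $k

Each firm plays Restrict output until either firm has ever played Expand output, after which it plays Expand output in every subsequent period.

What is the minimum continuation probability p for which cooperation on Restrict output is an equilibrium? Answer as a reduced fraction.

Expected continuation weight on next period's payoff is β·p = 4/5·p, which plays the role of the discount factor.
Cooperation requires 4/5·p ≥ (57−41)/(57−32) = 16/25, hence p ≥ 4/5.

4/5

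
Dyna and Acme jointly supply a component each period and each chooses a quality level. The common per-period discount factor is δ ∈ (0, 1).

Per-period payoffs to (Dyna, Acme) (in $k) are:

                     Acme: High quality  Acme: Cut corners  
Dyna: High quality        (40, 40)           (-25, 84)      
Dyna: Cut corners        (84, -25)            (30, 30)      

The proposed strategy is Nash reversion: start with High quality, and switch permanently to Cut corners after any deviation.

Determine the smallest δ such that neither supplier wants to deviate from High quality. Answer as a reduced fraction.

Cooperation forever yields 40 each period: 40/(1−δ).
Deviating yields 84 once, then 30 forever: 84 + 30δ/(1−δ).
No profitable deviation requires 40/(1−δ) ≥ 84 + 30δ/(1−δ).
Multiplying by (1−δ): 40 ≥ 84(1−δ) + 30δ = 84 − 54δ.
So 54δ ≥ 44, i.e. δ ≥ 44/54 = 22/27.

22/27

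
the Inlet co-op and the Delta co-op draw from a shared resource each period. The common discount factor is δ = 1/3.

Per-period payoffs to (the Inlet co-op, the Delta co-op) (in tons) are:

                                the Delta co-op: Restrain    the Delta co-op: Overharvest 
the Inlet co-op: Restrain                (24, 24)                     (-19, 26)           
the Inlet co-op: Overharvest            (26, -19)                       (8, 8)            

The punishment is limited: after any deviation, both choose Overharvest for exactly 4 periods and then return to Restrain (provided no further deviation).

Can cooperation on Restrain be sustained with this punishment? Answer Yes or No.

Yes

A one-shot deviation gives 26 now, then 8 for 4 periods, then back to 24.
Gain from deviating: (26−24) today; loss: (24−8) in each of the next 4 periods.
No-deviation condition: (24−8)(δ+…+δ^4) ≥ 26−24, i.e. δ+…+δ^4 ≥ 1/8.
At δ = 1/3: δ+…+δ^4 = 0.4938 ≥ 0.1250.
So cooperation is sustainable.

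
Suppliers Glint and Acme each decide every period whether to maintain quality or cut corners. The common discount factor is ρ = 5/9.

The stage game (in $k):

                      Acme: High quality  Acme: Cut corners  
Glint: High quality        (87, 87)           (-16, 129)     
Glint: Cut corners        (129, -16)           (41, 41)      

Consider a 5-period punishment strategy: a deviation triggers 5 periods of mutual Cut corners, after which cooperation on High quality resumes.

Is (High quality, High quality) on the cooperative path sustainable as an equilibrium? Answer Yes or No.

A one-shot deviation gives 129 now, then 41 for 5 periods, then back to 87.
Gain from deviating: (129−87) today; loss: (87−41) in each of the next 5 periods.
No-deviation condition: (87−41)(ρ+…+ρ^5) ≥ 129−87, i.e. ρ+…+ρ^5 ≥ 21/23.
At ρ = 5/9: ρ+…+ρ^5 = 1.1838 ≥ 0.9130.
So cooperation is sustainable.

Yes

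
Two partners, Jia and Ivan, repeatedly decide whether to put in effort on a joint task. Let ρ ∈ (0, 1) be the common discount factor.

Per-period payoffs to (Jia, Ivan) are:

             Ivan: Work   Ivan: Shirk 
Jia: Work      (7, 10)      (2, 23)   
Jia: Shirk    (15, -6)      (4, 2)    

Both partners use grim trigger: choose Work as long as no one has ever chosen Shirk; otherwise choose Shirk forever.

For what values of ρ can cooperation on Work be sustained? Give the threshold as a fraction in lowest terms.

Jia's threshold: (15−7)/(15−4) = 8/11.
Ivan's threshold: (23−10)/(23−2) = 13/21.
8/11 > 13/21, so Jia binds and ρ* = 8/11.

8/11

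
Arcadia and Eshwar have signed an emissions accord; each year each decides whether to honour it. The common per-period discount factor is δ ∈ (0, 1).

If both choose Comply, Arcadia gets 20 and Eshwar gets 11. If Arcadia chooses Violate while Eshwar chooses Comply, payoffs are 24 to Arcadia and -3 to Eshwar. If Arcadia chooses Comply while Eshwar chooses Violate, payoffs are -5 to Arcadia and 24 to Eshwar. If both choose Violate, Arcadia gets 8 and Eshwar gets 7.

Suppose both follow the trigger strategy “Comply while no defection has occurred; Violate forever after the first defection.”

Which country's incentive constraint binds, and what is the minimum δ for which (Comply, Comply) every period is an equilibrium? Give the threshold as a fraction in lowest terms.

Eshwar; δ ≥ 13/17

Arcadia: cooperation gives 20 each period; deviation gives 24 once then 8 forever.
  20/(1−δ) ≥ 24 + 8δ/(1−δ) ⇒ δ ≥ 4/16 = 1/4.
Eshwar: cooperation gives 11 each period; deviation gives 24 once then 7 forever.
  δ ≥ 13/17.
Both must hold, so the binding constraint is Eshwar's: δ ≥ 13/17.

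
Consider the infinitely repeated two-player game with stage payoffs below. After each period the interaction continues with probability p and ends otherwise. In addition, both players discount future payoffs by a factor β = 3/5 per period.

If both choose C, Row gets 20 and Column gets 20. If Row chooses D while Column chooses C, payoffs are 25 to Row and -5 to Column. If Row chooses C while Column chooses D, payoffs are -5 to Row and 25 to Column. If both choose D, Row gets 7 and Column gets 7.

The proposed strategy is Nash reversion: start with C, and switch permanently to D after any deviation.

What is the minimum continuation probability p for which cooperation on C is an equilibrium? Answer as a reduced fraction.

With continuation probability p and discount β, the effective per-period discount factor is βp.
Grim-trigger IC: βp ≥ (25−20)/(25−7) = 5/18.
So p ≥ (5/18)/(3/5) = 25/54.

25/54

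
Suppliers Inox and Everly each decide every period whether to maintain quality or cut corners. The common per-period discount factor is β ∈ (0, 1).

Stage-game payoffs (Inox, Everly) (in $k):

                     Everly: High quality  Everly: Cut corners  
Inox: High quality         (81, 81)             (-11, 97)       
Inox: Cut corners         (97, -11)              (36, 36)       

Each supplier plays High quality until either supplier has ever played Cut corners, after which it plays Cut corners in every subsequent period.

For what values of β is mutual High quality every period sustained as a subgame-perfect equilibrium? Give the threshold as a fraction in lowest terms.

Cooperation forever yields 81 each period: 81/(1−β).
Deviating yields 97 once, then 36 forever: 97 + 36β/(1−β).
No profitable deviation requires 81/(1−β) ≥ 97 + 36β/(1−β).
Multiplying by (1−β): 81 ≥ 97(1−β) + 36β = 97 − 61β.
So 61β ≥ 16, i.e. β ≥ 16/61.

16/61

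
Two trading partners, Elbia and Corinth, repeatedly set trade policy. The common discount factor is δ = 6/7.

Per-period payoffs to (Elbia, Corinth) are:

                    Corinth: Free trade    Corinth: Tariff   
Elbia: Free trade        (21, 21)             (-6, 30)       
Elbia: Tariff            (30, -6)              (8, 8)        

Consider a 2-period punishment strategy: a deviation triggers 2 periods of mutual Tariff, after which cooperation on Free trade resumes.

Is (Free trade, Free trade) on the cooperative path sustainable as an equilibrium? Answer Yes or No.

Comparing payoff streams over the 3 periods until play realigns: cooperate → 21(1+δ+…+δ^2); deviate → 30 + 8(δ+…+δ^2).
Cooperation is sustained iff (21−8)(δ+…+δ^2) ≥ 30−21.
δ+…+δ^2 = 6/7·(1−(6/7)^2)/(1−6/7) = 1.5918, and (30−21)/(21−8) = 0.6923.
1.5918 ≥ 0.6923, so cooperation is sustainable.

Yes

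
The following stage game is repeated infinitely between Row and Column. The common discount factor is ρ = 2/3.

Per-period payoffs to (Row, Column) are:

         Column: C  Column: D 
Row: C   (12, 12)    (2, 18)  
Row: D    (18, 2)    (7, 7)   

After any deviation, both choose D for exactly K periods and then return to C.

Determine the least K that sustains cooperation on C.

3

IC: ρ(1−ρ^K)/(1−ρ) ≥ (18−12)/(12−7) = 6/5.
With ρ = 2/3: need 1 − ρ^K ≥ 6/5·(1−2/3)/(2/3), i.e. ρ^K ≤ 0.4000.
Since (2/3)^2 = 0.4444 and (2/3)^3 = 0.2963, the smallest such K is 3.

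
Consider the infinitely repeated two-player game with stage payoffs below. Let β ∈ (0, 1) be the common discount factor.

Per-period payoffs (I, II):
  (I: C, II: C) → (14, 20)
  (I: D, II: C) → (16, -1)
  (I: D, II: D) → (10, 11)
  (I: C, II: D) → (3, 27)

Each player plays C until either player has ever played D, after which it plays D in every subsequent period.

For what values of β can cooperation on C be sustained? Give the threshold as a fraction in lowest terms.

7/16

I's threshold: (16−14)/(16−10) = 1/3.
II's threshold: (27−20)/(27−11) = 7/16.
1/3 < 7/16, so II binds and β* = 7/16.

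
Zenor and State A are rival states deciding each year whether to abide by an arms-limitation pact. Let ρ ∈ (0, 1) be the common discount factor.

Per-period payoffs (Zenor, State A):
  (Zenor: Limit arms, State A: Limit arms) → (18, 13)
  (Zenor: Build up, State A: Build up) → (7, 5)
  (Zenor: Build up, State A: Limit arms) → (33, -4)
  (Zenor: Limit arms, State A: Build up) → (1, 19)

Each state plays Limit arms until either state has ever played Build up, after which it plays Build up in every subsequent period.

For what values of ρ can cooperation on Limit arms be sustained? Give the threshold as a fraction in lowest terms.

15/26

For Zenor: deviation gain 33−18 = 15, per-period punishment loss 18−7 = 11. IC gives ρ ≥ 15/26.
For State A: gain 6, loss 8 per period, so ρ ≥ 6/14 = 3/7.
The tighter constraint is Zenor's, so cooperation needs ρ ≥ 15/26.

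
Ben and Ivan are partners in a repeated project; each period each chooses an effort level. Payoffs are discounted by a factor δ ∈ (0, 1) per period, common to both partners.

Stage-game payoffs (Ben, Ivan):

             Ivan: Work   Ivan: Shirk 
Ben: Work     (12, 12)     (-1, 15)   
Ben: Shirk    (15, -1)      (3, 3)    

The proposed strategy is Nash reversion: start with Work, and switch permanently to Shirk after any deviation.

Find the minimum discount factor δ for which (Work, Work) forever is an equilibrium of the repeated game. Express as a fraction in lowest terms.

Cooperation forever yields 12 each period: 12/(1−δ).
Deviating yields 15 once, then 3 forever: 15 + 3δ/(1−δ).
No profitable deviation requires 12/(1−δ) ≥ 15 + 3δ/(1−δ).
Multiplying by (1−δ): 12 ≥ 15(1−δ) + 3δ = 15 − 12δ.
So 12δ ≥ 3, i.e. δ ≥ 3/12 = 1/4.

1/4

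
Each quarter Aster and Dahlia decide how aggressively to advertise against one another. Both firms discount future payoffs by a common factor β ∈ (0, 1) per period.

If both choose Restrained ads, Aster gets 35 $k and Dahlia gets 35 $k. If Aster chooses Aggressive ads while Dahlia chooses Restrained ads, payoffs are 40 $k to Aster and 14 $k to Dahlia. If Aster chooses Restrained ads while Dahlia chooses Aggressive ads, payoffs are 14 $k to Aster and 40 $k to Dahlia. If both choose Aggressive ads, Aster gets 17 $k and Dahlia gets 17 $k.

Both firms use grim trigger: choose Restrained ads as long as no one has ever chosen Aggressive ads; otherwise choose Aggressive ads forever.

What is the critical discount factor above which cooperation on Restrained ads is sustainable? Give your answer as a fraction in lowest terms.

5/23

Cooperation forever yields 35 each period: 35/(1−β).
Deviating yields 40 once, then 17 forever: 40 + 17β/(1−β).
No profitable deviation requires 35/(1−β) ≥ 40 + 17β/(1−β).
Multiplying by (1−β): 35 ≥ 40(1−β) + 17β = 40 − 23β.
So 23β ≥ 5, i.e. β ≥ 5/23.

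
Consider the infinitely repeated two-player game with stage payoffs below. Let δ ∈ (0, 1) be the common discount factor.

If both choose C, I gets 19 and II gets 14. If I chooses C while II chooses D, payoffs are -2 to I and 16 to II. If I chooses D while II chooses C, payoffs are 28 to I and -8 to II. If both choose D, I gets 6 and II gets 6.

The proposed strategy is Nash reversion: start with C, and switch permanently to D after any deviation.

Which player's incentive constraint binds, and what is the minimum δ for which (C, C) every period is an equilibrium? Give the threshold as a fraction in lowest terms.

I; δ ≥ 9/22

I's threshold: (28−19)/(28−6) = 9/22.
II's threshold: (16−14)/(16−6) = 1/5.
9/22 > 1/5, so I binds and δ* = 9/22.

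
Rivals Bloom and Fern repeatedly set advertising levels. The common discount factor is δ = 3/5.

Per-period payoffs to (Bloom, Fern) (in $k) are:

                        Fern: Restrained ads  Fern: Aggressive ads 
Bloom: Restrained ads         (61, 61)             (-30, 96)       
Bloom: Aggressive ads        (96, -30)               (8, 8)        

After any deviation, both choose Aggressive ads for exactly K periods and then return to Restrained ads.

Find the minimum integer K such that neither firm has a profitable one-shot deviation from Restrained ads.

2

No profitable deviation requires (61−8)(δ+…+δ^K) ≥ 96−61, i.e. δ+…+δ^K ≥ 35/53 ≈ 0.6604.
With δ = 3/5, the partial sums are K=1: 0.6000, K=2: 0.9600.
K = 2 is the first length at which the sum reaches 0.6604.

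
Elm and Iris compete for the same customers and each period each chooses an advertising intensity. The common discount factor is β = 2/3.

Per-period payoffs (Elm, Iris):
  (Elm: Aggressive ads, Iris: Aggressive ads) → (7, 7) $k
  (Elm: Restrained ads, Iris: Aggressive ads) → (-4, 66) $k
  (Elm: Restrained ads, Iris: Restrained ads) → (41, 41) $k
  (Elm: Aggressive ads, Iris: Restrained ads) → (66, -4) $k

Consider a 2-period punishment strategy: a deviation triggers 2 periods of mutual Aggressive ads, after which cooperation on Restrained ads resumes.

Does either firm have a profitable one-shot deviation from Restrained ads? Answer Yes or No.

No

Comparing payoff streams over the 3 periods until play realigns: cooperate → 41(1+β+…+β^2); deviate → 66 + 7(β+…+β^2).
Cooperation is sustained iff (41−7)(β+…+β^2) ≥ 66−41.
β+…+β^2 = 2/3·(1−(2/3)^2)/(1−2/3) = 1.1111, and (66−41)/(41−7) = 0.7353.
1.1111 ≥ 0.7353, so cooperation is sustainable.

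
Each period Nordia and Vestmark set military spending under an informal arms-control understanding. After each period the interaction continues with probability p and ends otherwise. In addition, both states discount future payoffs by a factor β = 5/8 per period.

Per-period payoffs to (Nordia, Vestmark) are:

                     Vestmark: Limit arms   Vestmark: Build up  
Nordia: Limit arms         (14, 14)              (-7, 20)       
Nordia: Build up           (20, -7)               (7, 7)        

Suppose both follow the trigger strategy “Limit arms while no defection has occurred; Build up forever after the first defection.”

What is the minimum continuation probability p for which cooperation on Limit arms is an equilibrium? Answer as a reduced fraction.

With continuation probability p and discount β, the effective per-period discount factor is βp.
Grim-trigger IC: βp ≥ (20−14)/(20−7) = 6/13.
So p ≥ (6/13)/(5/8) = 48/65.

48/65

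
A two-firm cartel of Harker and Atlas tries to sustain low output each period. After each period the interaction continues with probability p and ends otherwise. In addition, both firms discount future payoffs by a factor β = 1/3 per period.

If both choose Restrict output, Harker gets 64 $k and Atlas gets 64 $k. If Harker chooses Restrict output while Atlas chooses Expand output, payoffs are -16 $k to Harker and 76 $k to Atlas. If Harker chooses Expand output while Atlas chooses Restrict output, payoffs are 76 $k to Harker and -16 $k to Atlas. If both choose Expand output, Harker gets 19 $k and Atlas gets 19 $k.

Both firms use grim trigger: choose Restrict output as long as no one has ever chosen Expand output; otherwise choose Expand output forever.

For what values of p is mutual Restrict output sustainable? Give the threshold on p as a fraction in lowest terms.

12/19

With continuation probability p and discount β, the effective per-period discount factor is βp.
Grim-trigger IC: βp ≥ (76−64)/(76−19) = 4/19.
So p ≥ (4/19)/(1/3) = 12/19.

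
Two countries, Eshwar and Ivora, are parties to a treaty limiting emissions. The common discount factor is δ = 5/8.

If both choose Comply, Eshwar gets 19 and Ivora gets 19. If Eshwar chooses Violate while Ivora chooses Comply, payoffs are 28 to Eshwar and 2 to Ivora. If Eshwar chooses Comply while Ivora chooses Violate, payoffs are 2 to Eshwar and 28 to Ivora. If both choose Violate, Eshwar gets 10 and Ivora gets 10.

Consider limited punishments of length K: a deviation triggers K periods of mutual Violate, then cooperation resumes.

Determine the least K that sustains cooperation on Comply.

IC: δ(1−δ^K)/(1−δ) ≥ (28−19)/(19−10) = 1.
With δ = 5/8: need 1 − δ^K ≥ 1·(1−5/8)/(5/8), i.e. δ^K ≤ 0.4000.
Since (5/8)^1 = 0.6250 and (5/8)^2 = 0.3906, the smallest such K is 2.

2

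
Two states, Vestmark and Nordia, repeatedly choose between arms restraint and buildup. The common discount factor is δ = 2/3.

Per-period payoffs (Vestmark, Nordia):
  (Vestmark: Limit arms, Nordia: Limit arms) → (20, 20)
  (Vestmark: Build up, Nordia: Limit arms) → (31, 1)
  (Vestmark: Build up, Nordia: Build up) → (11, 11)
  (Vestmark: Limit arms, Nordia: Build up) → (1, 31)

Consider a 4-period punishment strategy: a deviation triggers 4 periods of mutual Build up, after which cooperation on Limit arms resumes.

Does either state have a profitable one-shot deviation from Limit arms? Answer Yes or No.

IC: δ+…+δ^4 ≥ (31−20)/(20−11) = 11/9.
At δ = 2/3: partial sum = 1.6049 ≥ 1.2222. Cooperation sustainable.

No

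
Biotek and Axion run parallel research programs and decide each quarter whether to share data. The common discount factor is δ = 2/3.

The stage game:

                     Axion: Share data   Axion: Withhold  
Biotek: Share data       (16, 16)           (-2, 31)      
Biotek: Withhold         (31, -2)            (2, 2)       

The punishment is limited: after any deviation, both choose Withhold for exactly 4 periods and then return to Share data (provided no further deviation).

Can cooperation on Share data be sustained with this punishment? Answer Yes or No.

Yes

A one-shot deviation gives 31 now, then 2 for 4 periods, then back to 16.
Gain from deviating: (31−16) today; loss: (16−2) in each of the next 4 periods.
No-deviation condition: (16−2)(δ+…+δ^4) ≥ 31−16, i.e. δ+…+δ^4 ≥ 15/14.
At δ = 2/3: δ+…+δ^4 = 1.6049 ≥ 1.0714.
So cooperation is sustainable.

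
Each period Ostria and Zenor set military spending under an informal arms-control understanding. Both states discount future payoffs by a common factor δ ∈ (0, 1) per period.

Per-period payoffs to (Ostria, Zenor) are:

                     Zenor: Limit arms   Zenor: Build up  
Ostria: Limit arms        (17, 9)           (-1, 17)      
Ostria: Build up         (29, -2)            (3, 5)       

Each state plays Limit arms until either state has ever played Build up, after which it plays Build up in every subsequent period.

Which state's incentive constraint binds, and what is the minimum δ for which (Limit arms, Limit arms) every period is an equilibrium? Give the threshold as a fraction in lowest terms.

Ostria's threshold: (29−17)/(29−3) = 6/13.
Zenor's threshold: (17−9)/(17−5) = 2/3.
6/13 < 2/3, so Zenor binds and δ* = 2/3.

Zenor; δ ≥ 2/3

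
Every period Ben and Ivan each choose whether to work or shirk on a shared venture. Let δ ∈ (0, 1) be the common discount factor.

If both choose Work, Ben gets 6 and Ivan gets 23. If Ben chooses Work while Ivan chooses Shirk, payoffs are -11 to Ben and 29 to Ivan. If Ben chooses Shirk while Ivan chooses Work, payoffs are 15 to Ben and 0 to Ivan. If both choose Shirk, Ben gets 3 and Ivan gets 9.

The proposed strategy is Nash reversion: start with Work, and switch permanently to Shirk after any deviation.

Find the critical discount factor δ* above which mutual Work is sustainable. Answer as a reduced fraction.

Ben's threshold: (15−6)/(15−3) = 3/4.
Ivan's threshold: (29−23)/(29−9) = 3/10.
3/4 > 3/10, so Ben binds and δ* = 3/4.

3/4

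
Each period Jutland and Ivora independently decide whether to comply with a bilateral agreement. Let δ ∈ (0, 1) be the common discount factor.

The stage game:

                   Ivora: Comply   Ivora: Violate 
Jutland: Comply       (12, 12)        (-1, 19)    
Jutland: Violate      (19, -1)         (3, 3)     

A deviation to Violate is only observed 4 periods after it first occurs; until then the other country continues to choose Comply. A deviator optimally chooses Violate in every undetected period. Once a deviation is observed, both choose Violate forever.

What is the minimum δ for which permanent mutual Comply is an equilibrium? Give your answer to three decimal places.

0.813

Deviating for the 4 undetected periods gains 19−12 = 7 per period over cooperation, then loses 12−3 = 9 per period forever once punishment starts.
Gain: 7(1 + δ + … + δ^3); loss: 9·δ^4/(1−δ).
No profitable deviation ⇔ 7(1−δ^4) ≤ 9·δ^4, i.e. δ^4 ≥ 7/(7+9) = 7/16.
Hence δ ≥ (7/16)^(1/4) ≈ 0.813.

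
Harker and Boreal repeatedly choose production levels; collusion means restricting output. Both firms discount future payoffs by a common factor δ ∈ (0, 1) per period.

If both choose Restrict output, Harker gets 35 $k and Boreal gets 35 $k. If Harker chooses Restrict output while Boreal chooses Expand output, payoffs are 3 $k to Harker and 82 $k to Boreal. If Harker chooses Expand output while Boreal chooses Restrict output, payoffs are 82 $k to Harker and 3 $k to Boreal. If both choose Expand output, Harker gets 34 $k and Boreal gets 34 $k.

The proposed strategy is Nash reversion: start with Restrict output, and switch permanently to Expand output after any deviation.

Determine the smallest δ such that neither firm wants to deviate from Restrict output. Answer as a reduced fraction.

47/48

Cooperation forever yields 35 each period: 35/(1−δ).
Deviating yields 82 once, then 34 forever: 82 + 34δ/(1−δ).
No profitable deviation requires 35/(1−δ) ≥ 82 + 34δ/(1−δ).
Multiplying by (1−δ): 35 ≥ 82(1−δ) + 34δ = 82 − 48δ.
So 48δ ≥ 47, i.e. δ ≥ 47/48.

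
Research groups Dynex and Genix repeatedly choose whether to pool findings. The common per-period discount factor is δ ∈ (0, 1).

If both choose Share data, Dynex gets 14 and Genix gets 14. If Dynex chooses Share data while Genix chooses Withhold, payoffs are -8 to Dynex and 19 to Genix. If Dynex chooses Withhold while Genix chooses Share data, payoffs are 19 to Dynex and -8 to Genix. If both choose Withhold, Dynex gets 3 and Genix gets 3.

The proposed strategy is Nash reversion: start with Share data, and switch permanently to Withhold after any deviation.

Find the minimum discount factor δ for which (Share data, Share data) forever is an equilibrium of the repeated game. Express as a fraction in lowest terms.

5/16

Cooperation forever yields 14 each period: 14/(1−δ).
Deviating yields 19 once, then 3 forever: 19 + 3δ/(1−δ).
No profitable deviation requires 14/(1−δ) ≥ 19 + 3δ/(1−δ).
Multiplying by (1−δ): 14 ≥ 19(1−δ) + 3δ = 19 − 16δ.
So 16δ ≥ 5, i.e. δ ≥ 5/16.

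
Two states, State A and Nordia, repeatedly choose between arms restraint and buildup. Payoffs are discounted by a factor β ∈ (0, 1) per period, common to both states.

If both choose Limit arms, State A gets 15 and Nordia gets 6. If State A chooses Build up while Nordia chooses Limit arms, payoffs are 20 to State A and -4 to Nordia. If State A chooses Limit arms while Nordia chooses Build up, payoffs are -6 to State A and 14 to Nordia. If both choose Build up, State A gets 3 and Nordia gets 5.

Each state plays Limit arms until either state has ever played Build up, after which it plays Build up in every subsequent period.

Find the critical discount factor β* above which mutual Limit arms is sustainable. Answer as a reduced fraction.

State A: cooperation gives 15 each period; deviation gives 20 once then 3 forever.
  15/(1−β) ≥ 20 + 3β/(1−β) ⇒ β ≥ 5/17.
Nordia: cooperation gives 6 each period; deviation gives 14 once then 5 forever.
  β ≥ 8/9.
Both must hold, so the binding constraint is Nordia's: β ≥ 8/9.

8/9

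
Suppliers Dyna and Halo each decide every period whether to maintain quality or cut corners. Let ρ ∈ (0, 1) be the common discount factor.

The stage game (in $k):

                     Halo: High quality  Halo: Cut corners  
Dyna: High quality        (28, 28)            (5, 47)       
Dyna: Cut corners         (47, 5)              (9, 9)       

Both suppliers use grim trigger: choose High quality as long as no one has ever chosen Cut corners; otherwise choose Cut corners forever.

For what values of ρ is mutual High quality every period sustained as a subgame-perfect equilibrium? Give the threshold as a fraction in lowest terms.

Under grim trigger the critical discount factor is (T−C)/(T−P) with T = 47, C = 28, P = 9.
ρ* = (47−28)/(47−9) = 19/38 = 1/2.

1/2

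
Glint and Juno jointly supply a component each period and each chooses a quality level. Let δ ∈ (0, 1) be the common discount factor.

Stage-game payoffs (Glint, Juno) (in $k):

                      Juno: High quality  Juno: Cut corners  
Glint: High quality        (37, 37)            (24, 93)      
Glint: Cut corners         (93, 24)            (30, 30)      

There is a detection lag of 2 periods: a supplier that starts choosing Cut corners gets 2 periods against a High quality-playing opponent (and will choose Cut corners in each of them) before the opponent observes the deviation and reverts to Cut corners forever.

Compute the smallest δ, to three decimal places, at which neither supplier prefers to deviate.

0.943

The best deviation is to choose Cut corners for all 2 undetected periods, earning 93 each, then 30 forever once detected.
Deviation value: 93(1−δ^2)/(1−δ) + 30δ^2/(1−δ); cooperation value: 37/(1−δ).
IC: 37 ≥ 93(1−δ^2) + 30δ^2 = 93 − 63δ^2.
So δ^2 ≥ 56/63 = 8/9, giving δ ≥ (8/9)^(1/2) ≈ 0.943.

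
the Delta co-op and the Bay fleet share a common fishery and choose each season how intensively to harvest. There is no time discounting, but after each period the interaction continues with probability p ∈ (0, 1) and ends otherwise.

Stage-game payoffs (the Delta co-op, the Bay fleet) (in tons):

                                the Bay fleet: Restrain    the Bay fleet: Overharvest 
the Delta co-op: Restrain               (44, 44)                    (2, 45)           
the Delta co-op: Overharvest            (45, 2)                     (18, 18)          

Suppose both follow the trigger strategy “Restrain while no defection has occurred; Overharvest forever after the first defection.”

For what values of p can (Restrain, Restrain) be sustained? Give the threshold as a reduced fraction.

Expected cooperation value is 44 + p·44 + p²·44 + … = 44/(1−p); deviation gives 45 + p·18/(1−p).
44 ≥ 45(1−p) + 18p ⇒ 27p ≥ 1 ⇒ p ≥ 1/27.

1/27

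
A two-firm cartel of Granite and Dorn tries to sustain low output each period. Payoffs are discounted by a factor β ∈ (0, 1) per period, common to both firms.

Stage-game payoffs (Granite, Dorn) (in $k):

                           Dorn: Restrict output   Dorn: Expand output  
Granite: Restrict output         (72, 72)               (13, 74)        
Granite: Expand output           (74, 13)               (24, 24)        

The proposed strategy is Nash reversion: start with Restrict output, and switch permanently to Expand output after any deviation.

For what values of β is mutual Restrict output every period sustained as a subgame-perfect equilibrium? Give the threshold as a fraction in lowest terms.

1/25

Under grim trigger the critical discount factor is (T−C)/(T−P) with T = 74, C = 72, P = 24.
β* = (74−72)/(74−24) = 2/50 = 1/25.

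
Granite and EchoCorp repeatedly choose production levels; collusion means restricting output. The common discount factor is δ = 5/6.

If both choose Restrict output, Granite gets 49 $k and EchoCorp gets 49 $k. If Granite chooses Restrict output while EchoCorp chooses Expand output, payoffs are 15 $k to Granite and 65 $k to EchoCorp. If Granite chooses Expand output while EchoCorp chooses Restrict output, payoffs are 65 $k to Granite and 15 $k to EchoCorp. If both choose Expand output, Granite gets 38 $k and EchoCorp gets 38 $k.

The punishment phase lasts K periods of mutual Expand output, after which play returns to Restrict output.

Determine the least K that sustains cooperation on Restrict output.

2

Need Σ_{k=1}^{K} δ^k ≥ (65−49)/(49−38) = 1.4545 at δ = 5/6.
At K = 1 the sum is 0.8333 < 1.4545; at K = 2 it is 1.5278 ≥ 1.4545.
So the minimum punishment length is K = 2.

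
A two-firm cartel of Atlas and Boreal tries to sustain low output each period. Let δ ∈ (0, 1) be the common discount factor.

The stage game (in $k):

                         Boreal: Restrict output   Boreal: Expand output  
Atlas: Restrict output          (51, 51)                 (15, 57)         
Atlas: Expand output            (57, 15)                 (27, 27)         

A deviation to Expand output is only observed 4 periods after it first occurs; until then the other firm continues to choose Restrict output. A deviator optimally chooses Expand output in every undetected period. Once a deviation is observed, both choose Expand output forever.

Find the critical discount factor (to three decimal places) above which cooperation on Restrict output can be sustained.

Deviating for the 4 undetected periods gains 57−51 = 6 per period over cooperation, then loses 51−27 = 24 per period forever once punishment starts.
Gain: 6(1 + δ + … + δ^3); loss: 24·δ^4/(1−δ).
No profitable deviation ⇔ 6(1−δ^4) ≤ 24·δ^4, i.e. δ^4 ≥ 6/(6+24) = 1/5.
Hence δ ≥ (1/5)^(1/4) ≈ 0.669.

0.669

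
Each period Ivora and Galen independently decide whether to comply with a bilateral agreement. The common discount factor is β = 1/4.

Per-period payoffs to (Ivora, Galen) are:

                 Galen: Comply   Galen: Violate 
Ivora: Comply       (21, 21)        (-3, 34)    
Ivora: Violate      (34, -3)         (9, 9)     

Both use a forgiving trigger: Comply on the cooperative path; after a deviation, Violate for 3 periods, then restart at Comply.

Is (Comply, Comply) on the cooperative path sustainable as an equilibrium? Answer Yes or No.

Comparing payoff streams over the 4 periods until play realigns: cooperate → 21(1+β+…+β^3); deviate → 34 + 9(β+…+β^3).
Cooperation is sustained iff (21−9)(β+…+β^3) ≥ 34−21.
β+…+β^3 = 1/4·(1−(1/4)^3)/(1−1/4) = 0.3281, and (34−21)/(21−9) = 1.0833.
0.3281 < 1.0833, so cooperation is not sustainable.

No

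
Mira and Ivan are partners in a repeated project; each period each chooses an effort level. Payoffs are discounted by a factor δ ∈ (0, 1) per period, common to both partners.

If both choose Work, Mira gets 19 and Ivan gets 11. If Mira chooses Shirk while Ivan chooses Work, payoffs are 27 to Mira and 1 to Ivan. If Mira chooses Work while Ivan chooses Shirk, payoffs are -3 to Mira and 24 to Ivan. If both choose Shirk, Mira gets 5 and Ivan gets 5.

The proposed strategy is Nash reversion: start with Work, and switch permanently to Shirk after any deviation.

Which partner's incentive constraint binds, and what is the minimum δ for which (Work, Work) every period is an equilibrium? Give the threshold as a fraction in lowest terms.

Mira's threshold: (27−19)/(27−5) = 4/11.
Ivan's threshold: (24−11)/(24−5) = 13/19.
4/11 < 13/19, so Ivan binds and δ* = 13/19.

Ivan; δ ≥ 13/19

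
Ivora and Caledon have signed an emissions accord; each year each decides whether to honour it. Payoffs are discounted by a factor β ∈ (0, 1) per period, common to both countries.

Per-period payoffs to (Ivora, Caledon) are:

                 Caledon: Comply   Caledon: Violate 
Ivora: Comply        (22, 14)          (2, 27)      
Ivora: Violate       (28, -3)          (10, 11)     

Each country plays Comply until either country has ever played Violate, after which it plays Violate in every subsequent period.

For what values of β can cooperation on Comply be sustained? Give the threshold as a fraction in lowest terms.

For Ivora: deviation gain 28−22 = 6, per-period punishment loss 22−10 = 12. IC gives β ≥ 6/18 = 1/3.
For Caledon: gain 13, loss 3 per period, so β ≥ 13/16.
The tighter constraint is Caledon's, so cooperation needs β ≥ 13/16.

13/16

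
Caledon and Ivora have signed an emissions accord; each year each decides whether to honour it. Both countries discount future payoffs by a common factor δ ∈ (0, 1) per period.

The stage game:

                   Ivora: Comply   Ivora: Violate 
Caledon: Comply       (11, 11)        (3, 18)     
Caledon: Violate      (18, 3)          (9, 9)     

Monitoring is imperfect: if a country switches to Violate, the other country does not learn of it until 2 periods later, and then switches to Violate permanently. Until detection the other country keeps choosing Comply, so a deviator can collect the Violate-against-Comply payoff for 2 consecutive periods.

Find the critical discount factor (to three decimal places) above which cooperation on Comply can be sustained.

0.882

A deviator earns 18 for 2 periods, then 9 forever; cooperating earns 11 forever. Multiplying the IC by (1−δ):
11 ≥ 18(1−δ^2) + 9δ^2, so 9·δ^2 ≥ 7 and δ^2 ≥ 7/9.
δ ≥ (7/9)^(1/2) ≈ 0.882.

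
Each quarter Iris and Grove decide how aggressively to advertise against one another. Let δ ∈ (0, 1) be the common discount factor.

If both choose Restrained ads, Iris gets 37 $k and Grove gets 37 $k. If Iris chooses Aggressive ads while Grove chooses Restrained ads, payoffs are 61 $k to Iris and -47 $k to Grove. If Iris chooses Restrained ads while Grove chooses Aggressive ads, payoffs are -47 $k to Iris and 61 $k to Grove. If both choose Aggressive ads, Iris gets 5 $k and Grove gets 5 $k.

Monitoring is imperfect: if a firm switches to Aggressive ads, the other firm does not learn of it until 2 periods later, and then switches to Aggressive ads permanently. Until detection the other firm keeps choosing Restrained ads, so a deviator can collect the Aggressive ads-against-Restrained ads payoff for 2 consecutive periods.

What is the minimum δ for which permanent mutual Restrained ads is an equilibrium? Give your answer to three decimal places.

A deviator earns 61 for 2 periods, then 5 forever; cooperating earns 37 forever. Multiplying the IC by (1−δ):
37 ≥ 61(1−δ^2) + 5δ^2, so 56·δ^2 ≥ 24 and δ^2 ≥ 3/7.
δ ≥ (3/7)^(1/2) ≈ 0.655.

0.655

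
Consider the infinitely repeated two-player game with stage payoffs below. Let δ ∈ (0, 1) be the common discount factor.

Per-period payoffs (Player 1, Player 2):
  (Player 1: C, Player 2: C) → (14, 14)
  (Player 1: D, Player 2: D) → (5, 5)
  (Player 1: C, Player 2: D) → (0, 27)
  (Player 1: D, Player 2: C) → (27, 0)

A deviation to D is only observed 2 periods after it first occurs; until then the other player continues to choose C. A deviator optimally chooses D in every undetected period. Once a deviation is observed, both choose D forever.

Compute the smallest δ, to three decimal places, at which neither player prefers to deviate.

0.769

The best deviation is to choose D for all 2 undetected periods, earning 27 each, then 5 forever once detected.
Deviation value: 27(1−δ^2)/(1−δ) + 5δ^2/(1−δ); cooperation value: 14/(1−δ).
IC: 14 ≥ 27(1−δ^2) + 5δ^2 = 27 − 22δ^2.
So δ^2 ≥ 13/22, giving δ ≥ (13/22)^(1/2) ≈ 0.769.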